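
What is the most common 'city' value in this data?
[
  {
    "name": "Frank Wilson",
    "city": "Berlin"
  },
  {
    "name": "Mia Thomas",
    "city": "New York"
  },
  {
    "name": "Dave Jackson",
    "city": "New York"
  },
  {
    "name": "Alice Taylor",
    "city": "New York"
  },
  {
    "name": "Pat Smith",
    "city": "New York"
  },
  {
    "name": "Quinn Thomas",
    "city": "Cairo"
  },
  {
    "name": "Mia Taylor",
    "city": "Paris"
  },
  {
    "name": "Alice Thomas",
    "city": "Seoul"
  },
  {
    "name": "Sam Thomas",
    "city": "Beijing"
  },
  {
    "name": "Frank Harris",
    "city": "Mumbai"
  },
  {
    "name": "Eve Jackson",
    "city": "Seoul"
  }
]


Counting 'city' values across 11 records:

  New York: 4 ####
  Seoul: 2 ##
  Berlin: 1 #
  Cairo: 1 #
  Paris: 1 #
  Beijing: 1 #
  Mumbai: 1 #

Most common: New York (4 times)

New York (4 times)


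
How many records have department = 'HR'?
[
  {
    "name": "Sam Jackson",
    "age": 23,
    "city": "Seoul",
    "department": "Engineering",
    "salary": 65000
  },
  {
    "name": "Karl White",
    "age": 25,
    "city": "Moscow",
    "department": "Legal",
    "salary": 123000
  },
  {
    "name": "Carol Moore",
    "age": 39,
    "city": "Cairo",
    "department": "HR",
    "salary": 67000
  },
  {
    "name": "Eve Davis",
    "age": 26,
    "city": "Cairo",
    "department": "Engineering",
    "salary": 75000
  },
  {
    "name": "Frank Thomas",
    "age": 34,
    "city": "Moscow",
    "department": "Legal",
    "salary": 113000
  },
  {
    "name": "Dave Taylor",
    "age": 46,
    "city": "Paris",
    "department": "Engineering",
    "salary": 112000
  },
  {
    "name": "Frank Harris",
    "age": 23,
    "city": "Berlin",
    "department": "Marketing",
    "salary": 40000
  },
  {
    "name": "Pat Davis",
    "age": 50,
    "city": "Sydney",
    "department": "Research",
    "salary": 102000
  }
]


Data: 8 records
Condition: department = 'HR'

Checking each record:
  Sam Jackson: Engineering
  Karl White: Legal
  Carol Moore: HR MATCH
  Eve Davis: Engineering
  Frank Thomas: Legal
  Dave Taylor: Engineering
  Frank Harris: Marketing
  Pat Davis: Research

Count: 1

1


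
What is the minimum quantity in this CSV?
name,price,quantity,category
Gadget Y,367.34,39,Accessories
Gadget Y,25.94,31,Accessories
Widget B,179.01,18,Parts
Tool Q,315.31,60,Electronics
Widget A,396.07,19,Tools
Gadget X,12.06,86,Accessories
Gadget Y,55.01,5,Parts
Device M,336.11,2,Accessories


Computing minimum quantity:
Values: [39, 31, 18, 60, 19, 86, 5, 2]
Min = 2

2


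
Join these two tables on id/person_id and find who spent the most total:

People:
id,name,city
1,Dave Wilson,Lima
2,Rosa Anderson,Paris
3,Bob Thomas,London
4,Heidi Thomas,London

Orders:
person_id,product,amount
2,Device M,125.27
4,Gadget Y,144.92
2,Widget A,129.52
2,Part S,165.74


Join on: people.id = orders.person_id

Joined rows:
  Rosa Anderson (Paris) bought Device M for $125.27
  Heidi Thomas (London) bought Gadget Y for $144.92
  Rosa Anderson (Paris) bought Widget A for $129.52
  Rosa Anderson (Paris) bought Part S for $165.74

Total per person:
  Rosa Anderson: $420.53
  Heidi Thomas: $144.92

Top spender: Rosa Anderson ($420.53)

Rosa Anderson ($420.53)


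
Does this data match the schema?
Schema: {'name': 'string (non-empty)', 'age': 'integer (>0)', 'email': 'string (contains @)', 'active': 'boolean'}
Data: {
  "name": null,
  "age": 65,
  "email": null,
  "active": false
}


Validating each field against schema:
  name: FAIL (null is not a string)
  age: OK (positive integer)
  email: FAIL (null is not a string)
  active: OK (boolean)

Result: INVALID (2 errors: name, email)

INVALID (2 errors: name, email)


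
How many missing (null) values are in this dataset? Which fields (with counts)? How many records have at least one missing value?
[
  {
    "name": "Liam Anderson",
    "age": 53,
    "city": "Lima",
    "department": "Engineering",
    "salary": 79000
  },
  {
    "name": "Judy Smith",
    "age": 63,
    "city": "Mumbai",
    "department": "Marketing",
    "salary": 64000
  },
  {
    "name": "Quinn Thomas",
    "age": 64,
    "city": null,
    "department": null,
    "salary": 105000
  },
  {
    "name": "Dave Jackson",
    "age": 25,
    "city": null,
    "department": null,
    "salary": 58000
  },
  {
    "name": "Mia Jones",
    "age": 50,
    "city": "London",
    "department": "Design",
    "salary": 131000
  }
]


Checking for missing (null) values in 5 records:

  Liam Anderson: complete
  Judy Smith: complete
  Quinn Thomas: city, department
  Dave Jackson: city, department
  Mia Jones: complete

Per field:
  name: 0 missing
  age: 0 missing
  city: 2 missing
  department: 2 missing
  salary: 0 missing

Total missing values: 4
Records with any missing: 2

4 missing values (city: 2, department: 2); 2 incomplete records


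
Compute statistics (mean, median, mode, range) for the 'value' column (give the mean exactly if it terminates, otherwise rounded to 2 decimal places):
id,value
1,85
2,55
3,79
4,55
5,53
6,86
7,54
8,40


Data: [85, 55, 79, 55, 53, 86, 54, 40]
Count: 8
Sum: 507
Mean: 507/8 = 63.375
Sorted: [40, 53, 54, 55, 55, 79, 85, 86]
Median: 55.0
Mode: 55 (2 times)
Range: 86 - 40 = 46
Min: 40, Max: 86

mean=63.375, median=55.0, mode=55, range=46


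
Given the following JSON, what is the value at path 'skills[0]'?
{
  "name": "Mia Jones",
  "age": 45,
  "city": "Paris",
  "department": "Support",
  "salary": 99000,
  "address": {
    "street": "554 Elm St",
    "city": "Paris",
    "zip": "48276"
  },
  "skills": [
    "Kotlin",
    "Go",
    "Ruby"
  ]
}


Query: skills[0]
Path: skills -> first element
Value: Kotlin

Kotlin


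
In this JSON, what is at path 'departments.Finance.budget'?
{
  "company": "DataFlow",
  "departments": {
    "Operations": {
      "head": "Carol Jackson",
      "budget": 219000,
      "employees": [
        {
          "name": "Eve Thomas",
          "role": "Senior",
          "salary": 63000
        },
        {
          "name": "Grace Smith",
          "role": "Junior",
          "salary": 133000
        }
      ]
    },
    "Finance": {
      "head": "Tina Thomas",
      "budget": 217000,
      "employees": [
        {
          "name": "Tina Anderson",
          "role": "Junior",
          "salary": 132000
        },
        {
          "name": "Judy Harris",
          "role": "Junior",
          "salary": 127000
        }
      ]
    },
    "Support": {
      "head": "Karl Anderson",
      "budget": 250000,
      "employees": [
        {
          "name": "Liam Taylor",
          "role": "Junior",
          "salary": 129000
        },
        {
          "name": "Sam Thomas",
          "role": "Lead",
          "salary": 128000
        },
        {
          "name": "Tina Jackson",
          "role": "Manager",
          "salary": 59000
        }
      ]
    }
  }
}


Path: departments.Finance.budget

Navigate:
  -> departments
  -> Finance
  -> budget = 217000

217000


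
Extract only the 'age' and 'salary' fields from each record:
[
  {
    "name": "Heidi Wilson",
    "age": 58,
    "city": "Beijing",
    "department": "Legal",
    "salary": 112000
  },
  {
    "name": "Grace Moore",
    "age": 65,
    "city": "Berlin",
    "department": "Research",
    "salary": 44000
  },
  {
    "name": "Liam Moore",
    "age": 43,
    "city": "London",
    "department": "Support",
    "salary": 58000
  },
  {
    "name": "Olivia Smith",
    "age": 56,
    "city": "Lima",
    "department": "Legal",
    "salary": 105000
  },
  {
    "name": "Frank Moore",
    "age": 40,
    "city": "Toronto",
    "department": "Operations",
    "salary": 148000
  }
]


Original: 5 records with fields: name, age, city, department, salary
Keep: ['age', 'salary']
Drop: ['name', 'city', 'department']
Result: 5 records, 2 fields each

[
  {
    "age": 58,
    "salary": 112000
  },
  {
    "age": 65,
    "salary": 44000
  },
  {
    "age": 43,
    "salary": 58000
  },
  {
    "age": 56,
    "salary": 105000
  },
  {
    "age": 40,
    "salary": 148000
  }
]


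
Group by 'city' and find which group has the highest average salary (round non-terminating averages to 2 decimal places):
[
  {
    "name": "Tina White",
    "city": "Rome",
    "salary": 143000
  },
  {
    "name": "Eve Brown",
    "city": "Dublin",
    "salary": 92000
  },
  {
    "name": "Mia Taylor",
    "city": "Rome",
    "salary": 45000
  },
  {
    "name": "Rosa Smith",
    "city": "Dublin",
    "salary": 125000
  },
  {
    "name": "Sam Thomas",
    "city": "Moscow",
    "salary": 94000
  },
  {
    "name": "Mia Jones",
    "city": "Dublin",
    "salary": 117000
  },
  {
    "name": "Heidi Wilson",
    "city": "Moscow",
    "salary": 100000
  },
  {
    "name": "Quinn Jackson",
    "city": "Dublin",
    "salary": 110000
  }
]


Group by: city

Groups:
  Dublin: 4 people, avg salary = 444000/4 = $111000
  Moscow: 2 people, avg salary = 194000/2 = $97000
  Rome: 2 people, avg salary = 188000/2 = $94000

Highest average salary: Dublin ($111000)

Dublin ($111000)


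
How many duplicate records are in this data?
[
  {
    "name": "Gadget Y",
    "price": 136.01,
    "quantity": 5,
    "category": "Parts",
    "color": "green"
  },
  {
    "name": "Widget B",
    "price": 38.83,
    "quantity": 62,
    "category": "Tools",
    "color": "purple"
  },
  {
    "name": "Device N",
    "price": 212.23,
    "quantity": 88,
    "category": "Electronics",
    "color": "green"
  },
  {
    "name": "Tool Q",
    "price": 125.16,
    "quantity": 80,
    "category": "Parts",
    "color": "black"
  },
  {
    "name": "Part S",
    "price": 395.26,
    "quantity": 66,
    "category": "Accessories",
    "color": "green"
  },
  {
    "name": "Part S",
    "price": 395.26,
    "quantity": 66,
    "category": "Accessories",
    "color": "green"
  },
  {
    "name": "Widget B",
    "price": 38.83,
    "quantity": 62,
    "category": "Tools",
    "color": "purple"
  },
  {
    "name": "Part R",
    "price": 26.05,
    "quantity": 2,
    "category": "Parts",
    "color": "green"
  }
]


Checking 8 records for duplicates:

  Row 1: Gadget Y ($136.01, qty 5)
  Row 2: Widget B ($38.83, qty 62)
  Row 3: Device N ($212.23, qty 88)
  Row 4: Tool Q ($125.16, qty 80)
  Row 5: Part S ($395.26, qty 66)
  Row 6: Part S ($395.26, qty 66) <-- DUPLICATE
  Row 7: Widget B ($38.83, qty 62) <-- DUPLICATE
  Row 8: Part R ($26.05, qty 2)

Duplicates found: 2
Unique records: 6

2 duplicates, 6 unique


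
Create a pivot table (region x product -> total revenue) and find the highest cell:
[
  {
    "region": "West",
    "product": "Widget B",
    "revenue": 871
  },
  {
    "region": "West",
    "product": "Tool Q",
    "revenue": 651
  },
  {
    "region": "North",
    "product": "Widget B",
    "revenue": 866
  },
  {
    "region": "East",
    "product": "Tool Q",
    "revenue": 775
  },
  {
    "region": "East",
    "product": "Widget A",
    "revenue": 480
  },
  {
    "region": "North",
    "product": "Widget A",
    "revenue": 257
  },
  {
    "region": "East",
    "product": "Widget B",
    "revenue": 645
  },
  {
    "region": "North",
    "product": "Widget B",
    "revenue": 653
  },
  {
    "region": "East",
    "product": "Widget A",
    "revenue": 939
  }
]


Pivot: region (rows) x product (columns) -> total revenue

     Tool Q        Widget A      Widget B    
East           775          1419           645  
North            0           257          1519  
West           651             0           871  

Highest: North / Widget B = $1519

North / Widget B = $1519


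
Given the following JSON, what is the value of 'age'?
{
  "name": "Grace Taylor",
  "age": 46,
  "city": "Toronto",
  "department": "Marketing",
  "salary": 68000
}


Looking up field 'age'
Value: 46

46


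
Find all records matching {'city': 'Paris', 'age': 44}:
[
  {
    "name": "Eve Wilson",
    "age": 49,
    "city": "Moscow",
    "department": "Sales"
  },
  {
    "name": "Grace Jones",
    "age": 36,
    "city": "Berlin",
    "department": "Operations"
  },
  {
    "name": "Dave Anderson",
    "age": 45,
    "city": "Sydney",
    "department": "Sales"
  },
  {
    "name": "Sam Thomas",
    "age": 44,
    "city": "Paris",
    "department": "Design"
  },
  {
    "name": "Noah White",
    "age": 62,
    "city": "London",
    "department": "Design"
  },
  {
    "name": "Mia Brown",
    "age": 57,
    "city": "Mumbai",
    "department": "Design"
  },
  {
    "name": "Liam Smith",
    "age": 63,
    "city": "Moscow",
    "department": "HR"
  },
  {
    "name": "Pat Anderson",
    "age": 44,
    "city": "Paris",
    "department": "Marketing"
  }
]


Search criteria: {'city': 'Paris', 'age': 44}

Checking 8 records:
  Eve Wilson: {city: Moscow, age: 49}
  Grace Jones: {city: Berlin, age: 36}
  Dave Anderson: {city: Sydney, age: 45}
  Sam Thomas: {city: Paris, age: 44} <-- MATCH
  Noah White: {city: London, age: 62}
  Mia Brown: {city: Mumbai, age: 57}
  Liam Smith: {city: Moscow, age: 63}
  Pat Anderson: {city: Paris, age: 44} <-- MATCH

Matches: ["Sam Thomas", "Pat Anderson"]

["Sam Thomas", "Pat Anderson"]


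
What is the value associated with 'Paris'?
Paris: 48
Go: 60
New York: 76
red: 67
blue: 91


Looking up key 'Paris'
Value: 48

48


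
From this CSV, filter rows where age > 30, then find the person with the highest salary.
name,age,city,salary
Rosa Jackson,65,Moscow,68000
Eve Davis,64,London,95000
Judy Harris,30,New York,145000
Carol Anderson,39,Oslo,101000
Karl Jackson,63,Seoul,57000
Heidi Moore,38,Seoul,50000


Filter: age > 30
Sort by: salary (descending)

Filtered records (5):
  Carol Anderson, age 39, salary $101000
  Eve Davis, age 64, salary $95000
  Rosa Jackson, age 65, salary $68000
  Karl Jackson, age 63, salary $57000
  Heidi Moore, age 38, salary $50000

Highest salary: Carol Anderson ($101000)

Carol Anderson


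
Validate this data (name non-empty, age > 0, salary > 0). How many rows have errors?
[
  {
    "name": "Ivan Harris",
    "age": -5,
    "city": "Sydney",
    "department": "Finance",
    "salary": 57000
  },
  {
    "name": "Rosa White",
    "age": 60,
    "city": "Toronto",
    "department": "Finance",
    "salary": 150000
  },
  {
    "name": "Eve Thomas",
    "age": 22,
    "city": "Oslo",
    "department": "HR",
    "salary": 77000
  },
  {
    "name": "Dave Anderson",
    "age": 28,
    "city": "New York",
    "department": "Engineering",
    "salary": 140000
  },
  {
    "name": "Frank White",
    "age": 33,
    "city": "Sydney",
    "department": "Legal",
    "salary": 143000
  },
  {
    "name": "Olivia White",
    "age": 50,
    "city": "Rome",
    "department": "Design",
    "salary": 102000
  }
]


Validating 6 records:
Rules: name non-empty, age > 0, salary > 0

  Row 1 (Ivan Harris): negative age: -5
  Row 2 (Rosa White): OK
  Row 3 (Eve Thomas): OK
  Row 4 (Dave Anderson): OK
  Row 5 (Frank White): OK
  Row 6 (Olivia White): OK

Total errors: 1

1 errors


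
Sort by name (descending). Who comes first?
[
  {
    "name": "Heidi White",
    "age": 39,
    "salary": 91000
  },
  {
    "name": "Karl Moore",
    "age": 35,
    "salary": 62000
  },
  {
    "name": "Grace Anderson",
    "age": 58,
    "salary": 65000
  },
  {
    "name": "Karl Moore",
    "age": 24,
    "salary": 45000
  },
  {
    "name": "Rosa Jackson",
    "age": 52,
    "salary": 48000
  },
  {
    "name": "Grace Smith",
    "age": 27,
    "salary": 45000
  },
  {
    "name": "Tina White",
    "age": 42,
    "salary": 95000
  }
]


Sort by: name (descending)

Sorted order:
  1. Tina White (name = Tina White)
  2. Rosa Jackson (name = Rosa Jackson)
  3. Karl Moore (name = Karl Moore)
  4. Karl Moore (name = Karl Moore)
  5. Heidi White (name = Heidi White)
  6. Grace Smith (name = Grace Smith)
  7. Grace Anderson (name = Grace Anderson)

First: Tina White

Tina White


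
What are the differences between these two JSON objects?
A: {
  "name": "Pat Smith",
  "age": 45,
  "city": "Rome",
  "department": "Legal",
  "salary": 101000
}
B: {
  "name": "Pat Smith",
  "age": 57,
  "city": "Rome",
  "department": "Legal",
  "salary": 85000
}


Comparing each field (in key order):
  name: same
  age: DIFFERENT
  city: same
  department: same
  salary: DIFFERENT
Differences:
  age: 45 -> 57
  salary: 101000 -> 85000

2 field(s) changed

2 changes: age, salary


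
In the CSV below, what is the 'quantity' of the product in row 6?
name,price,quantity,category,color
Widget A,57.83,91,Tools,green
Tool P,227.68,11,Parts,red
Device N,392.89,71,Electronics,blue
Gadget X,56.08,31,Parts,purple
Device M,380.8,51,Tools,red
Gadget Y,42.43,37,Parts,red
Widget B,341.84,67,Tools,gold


Query: Row 6 ('Gadget Y'), column 'quantity'
Value: 37

37


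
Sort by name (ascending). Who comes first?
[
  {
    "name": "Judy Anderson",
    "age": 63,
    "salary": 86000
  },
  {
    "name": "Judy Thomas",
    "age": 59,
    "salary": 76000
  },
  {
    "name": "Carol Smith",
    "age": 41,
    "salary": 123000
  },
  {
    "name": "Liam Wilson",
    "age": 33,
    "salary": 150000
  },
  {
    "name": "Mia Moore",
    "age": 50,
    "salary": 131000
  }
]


Sort by: name (ascending)

Sorted order:
  1. Carol Smith (name = Carol Smith)
  2. Judy Anderson (name = Judy Anderson)
  3. Judy Thomas (name = Judy Thomas)
  4. Liam Wilson (name = Liam Wilson)
  5. Mia Moore (name = Mia Moore)

First: Carol Smith

Carol Smith


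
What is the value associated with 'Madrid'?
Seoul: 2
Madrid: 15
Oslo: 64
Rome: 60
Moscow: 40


Looking up key 'Madrid'
Value: 15

15


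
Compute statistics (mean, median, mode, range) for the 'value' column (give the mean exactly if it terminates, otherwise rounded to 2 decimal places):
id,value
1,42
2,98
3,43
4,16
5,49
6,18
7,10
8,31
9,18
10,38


Data: [42, 98, 43, 16, 49, 18, 10, 31, 18, 38]
Count: 10
Sum: 363
Mean: 363/10 = 36.3
Sorted: [10, 16, 18, 18, 31, 38, 42, 43, 49, 98]
Median: 34.5
Mode: 18 (2 times)
Range: 98 - 10 = 88
Min: 10, Max: 98

mean=36.3, median=34.5, mode=18, range=88


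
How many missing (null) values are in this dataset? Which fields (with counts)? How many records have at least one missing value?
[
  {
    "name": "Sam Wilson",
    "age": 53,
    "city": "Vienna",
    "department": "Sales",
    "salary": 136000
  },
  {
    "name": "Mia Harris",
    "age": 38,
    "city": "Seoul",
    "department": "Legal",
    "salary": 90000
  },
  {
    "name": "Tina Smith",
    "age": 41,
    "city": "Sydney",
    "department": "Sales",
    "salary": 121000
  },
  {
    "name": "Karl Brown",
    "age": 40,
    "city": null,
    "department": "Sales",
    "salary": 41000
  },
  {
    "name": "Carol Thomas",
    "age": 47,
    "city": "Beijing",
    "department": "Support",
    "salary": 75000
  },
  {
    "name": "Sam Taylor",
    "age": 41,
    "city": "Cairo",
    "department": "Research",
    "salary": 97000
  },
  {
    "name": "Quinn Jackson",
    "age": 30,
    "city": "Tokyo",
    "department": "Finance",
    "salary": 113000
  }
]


Checking for missing (null) values in 7 records:

  Sam Wilson: complete
  Mia Harris: complete
  Tina Smith: complete
  Karl Brown: city
  Carol Thomas: complete
  Sam Taylor: complete
  Quinn Jackson: complete

Per field:
  name: 0 missing
  age: 0 missing
  city: 1 missing
  department: 0 missing
  salary: 0 missing

Total missing values: 1
Records with any missing: 1

1 missing values (city: 1); 1 incomplete records


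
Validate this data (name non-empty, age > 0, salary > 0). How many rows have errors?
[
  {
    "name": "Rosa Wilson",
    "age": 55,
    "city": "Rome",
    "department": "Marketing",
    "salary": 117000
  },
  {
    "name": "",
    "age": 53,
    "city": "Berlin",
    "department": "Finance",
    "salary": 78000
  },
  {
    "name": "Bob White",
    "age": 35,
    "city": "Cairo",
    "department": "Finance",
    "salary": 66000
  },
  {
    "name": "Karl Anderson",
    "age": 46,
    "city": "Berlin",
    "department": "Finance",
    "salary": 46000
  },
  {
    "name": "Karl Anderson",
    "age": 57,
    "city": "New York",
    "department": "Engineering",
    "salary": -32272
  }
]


Validating 5 records:
Rules: name non-empty, age > 0, salary > 0

  Row 1 (Rosa Wilson): OK
  Row 2 (???): empty name
  Row 3 (Bob White): OK
  Row 4 (Karl Anderson): OK
  Row 5 (Karl Anderson): negative salary: -32272

Total errors: 2

2 errors


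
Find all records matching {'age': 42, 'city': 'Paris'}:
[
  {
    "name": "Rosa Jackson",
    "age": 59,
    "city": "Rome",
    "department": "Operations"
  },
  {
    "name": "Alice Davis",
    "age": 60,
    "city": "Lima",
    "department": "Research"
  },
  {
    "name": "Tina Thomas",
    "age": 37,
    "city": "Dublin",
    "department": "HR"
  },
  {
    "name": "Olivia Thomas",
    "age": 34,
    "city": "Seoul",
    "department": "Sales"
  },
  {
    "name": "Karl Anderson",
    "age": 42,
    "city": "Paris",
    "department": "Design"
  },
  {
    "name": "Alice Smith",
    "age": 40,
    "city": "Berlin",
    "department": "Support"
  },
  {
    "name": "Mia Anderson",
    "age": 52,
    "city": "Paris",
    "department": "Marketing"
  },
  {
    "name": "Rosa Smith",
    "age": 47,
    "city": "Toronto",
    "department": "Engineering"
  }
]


Search criteria: {'age': 42, 'city': 'Paris'}

Checking 8 records:
  Rosa Jackson: {age: 59, city: Rome}
  Alice Davis: {age: 60, city: Lima}
  Tina Thomas: {age: 37, city: Dublin}
  Olivia Thomas: {age: 34, city: Seoul}
  Karl Anderson: {age: 42, city: Paris} <-- MATCH
  Alice Smith: {age: 40, city: Berlin}
  Mia Anderson: {age: 52, city: Paris}
  Rosa Smith: {age: 47, city: Toronto}

Matches: ["Karl Anderson"]

["Karl Anderson"]


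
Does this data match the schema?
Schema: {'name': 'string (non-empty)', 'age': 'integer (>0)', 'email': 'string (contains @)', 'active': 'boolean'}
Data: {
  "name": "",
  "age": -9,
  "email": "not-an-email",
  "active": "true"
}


Validating each field against schema:
  name: FAIL ("" is an empty string)
  age: FAIL (-9 is not > 0)
  email: FAIL ("not-an-email" does not contain @)
  active: FAIL ("true" is not a boolean)

Result: INVALID (4 errors: name, age, email, active)

INVALID (4 errors: name, age, email, active)


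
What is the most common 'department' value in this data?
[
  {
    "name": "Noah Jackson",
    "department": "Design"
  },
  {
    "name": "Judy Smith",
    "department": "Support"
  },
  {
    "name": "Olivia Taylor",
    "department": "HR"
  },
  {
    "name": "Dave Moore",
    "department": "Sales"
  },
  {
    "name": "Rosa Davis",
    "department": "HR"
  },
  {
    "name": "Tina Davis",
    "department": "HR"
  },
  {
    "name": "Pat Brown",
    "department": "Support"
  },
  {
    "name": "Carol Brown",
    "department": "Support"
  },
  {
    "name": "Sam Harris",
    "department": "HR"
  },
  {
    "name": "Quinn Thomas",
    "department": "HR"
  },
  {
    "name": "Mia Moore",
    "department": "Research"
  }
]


Counting 'department' values across 11 records:

  HR: 5 #####
  Support: 3 ###
  Design: 1 #
  Sales: 1 #
  Research: 1 #

Most common: HR (5 times)

HR (5 times)


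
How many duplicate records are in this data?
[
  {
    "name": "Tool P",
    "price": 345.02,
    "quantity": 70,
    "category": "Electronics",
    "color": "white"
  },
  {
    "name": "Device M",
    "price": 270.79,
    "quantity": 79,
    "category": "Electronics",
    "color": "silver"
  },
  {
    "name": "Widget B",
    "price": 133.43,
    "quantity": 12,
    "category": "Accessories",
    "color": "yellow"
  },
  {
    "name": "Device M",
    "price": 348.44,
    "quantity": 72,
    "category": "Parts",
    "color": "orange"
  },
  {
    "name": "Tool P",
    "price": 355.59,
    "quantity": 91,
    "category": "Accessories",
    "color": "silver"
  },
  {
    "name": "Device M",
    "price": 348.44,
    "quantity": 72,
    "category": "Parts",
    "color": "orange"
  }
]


Checking 6 records for duplicates:

  Row 1: Tool P ($345.02, qty 70)
  Row 2: Device M ($270.79, qty 79)
  Row 3: Widget B ($133.43, qty 12)
  Row 4: Device M ($348.44, qty 72)
  Row 5: Tool P ($355.59, qty 91)
  Row 6: Device M ($348.44, qty 72) <-- DUPLICATE

Duplicates found: 1
Unique records: 5

1 duplicates, 5 unique


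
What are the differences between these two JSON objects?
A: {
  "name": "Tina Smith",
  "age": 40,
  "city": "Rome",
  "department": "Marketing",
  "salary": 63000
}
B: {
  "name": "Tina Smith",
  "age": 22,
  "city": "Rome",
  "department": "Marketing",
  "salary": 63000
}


Comparing each field (in key order):
  name: same
  age: DIFFERENT
  city: same
  department: same
  salary: same
Differences:
  age: 40 -> 22

1 field(s) changed

1 change: age


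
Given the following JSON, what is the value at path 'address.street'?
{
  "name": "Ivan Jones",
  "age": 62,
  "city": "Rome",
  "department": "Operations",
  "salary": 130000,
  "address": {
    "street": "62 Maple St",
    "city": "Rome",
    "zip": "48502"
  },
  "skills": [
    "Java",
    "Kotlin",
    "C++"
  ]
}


Query: address.street
Path: address -> street
Value: 62 Maple St

62 Maple St


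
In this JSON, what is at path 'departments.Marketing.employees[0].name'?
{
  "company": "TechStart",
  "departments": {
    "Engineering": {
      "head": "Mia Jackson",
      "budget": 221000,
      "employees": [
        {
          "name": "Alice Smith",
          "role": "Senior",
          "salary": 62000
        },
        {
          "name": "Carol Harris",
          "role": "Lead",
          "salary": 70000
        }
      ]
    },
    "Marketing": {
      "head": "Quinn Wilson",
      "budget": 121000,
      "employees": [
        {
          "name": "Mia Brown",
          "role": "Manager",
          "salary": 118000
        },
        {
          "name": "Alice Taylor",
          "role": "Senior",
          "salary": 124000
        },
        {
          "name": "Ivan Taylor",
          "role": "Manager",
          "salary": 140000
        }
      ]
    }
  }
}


Path: departments.Marketing.employees[0].name

Navigate:
  -> departments
  -> Marketing
  -> employees[0].name = 'Mia Brown'

Mia Brown


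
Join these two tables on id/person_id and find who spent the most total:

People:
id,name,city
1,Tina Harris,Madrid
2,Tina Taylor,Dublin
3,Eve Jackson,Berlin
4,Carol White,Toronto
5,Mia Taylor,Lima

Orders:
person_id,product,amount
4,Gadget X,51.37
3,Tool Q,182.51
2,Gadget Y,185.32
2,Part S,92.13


Join on: people.id = orders.person_id

Joined rows:
  Carol White (Toronto) bought Gadget X for $51.37
  Eve Jackson (Berlin) bought Tool Q for $182.51
  Tina Taylor (Dublin) bought Gadget Y for $185.32
  Tina Taylor (Dublin) bought Part S for $92.13

Total per person:
  Tina Taylor: $277.45
  Eve Jackson: $182.51
  Carol White: $51.37

Top spender: Tina Taylor ($277.45)

Tina Taylor ($277.45)


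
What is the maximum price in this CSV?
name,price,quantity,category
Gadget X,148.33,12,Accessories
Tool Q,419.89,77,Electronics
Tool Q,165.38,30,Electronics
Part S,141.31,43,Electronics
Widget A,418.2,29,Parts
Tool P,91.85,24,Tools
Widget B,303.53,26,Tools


Computing maximum price:
Values: [148.33, 419.89, 165.38, 141.31, 418.2, 91.85, 303.53]
Max = 419.89

419.89


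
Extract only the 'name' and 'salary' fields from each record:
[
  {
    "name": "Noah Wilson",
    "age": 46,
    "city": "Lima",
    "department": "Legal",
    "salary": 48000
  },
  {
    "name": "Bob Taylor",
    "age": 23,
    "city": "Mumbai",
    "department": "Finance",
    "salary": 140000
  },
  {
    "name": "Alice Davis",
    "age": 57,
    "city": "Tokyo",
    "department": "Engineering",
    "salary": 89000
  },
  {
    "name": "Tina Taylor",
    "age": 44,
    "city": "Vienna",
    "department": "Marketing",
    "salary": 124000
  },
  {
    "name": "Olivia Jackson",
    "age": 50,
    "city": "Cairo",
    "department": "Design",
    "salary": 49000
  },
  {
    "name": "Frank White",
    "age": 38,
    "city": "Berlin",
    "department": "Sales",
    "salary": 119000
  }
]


Original: 6 records with fields: name, age, city, department, salary
Keep: ['name', 'salary']
Drop: ['age', 'city', 'department']
Result: 6 records, 2 fields each

[
  {
    "name": "Noah Wilson",
    "salary": 48000
  },
  {
    "name": "Bob Taylor",
    "salary": 140000
  },
  {
    "name": "Alice Davis",
    "salary": 89000
  },
  {
    "name": "Tina Taylor",
    "salary": 124000
  },
  {
    "name": "Olivia Jackson",
    "salary": 49000
  },
  {
    "name": "Frank White",
    "salary": 119000
  }
]


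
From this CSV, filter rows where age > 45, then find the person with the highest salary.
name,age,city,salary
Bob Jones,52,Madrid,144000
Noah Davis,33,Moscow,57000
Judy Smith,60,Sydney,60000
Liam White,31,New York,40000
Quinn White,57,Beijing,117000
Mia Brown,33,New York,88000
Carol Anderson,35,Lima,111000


Filter: age > 45
Sort by: salary (descending)

Filtered records (3):
  Bob Jones, age 52, salary $144000
  Quinn White, age 57, salary $117000
  Judy Smith, age 60, salary $60000

Highest salary: Bob Jones ($144000)

Bob Jones


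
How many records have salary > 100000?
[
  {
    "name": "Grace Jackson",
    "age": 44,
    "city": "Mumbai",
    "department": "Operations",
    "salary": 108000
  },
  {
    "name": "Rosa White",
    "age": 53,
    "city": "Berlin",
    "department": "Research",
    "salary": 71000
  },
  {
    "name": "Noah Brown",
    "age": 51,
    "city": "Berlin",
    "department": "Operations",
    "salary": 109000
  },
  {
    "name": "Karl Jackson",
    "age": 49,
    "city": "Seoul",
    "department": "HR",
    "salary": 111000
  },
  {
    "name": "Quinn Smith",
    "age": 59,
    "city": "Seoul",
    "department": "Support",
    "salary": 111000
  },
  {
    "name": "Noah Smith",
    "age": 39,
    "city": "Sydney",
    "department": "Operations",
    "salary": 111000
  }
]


Data: 6 records
Condition: salary > 100000

Checking each record:
  Grace Jackson: 108000 MATCH
  Rosa White: 71000
  Noah Brown: 109000 MATCH
  Karl Jackson: 111000 MATCH
  Quinn Smith: 111000 MATCH
  Noah Smith: 111000 MATCH

Count: 5

5


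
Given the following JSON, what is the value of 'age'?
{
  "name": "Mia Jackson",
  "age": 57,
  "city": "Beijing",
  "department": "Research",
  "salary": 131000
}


Looking up field 'age'
Value: 57

57


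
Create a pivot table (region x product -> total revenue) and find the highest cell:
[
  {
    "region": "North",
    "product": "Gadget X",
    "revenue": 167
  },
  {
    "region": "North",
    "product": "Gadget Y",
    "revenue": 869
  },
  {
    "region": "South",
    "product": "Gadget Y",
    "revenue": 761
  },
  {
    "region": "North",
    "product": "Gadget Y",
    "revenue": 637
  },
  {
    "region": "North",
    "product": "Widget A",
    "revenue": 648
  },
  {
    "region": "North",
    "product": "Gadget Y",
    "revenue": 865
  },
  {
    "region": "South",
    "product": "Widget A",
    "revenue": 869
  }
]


Pivot: region (rows) x product (columns) -> total revenue

     Gadget X      Gadget Y      Widget A    
North          167          2371           648  
South            0           761           869  

Highest: North / Gadget Y = $2371

North / Gadget Y = $2371


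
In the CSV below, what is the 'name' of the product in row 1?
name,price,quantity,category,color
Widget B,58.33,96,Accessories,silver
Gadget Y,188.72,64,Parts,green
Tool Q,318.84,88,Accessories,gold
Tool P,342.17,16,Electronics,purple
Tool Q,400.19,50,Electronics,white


Query: Row 1 ('Widget B'), column 'name'
Value: Widget B

Widget B


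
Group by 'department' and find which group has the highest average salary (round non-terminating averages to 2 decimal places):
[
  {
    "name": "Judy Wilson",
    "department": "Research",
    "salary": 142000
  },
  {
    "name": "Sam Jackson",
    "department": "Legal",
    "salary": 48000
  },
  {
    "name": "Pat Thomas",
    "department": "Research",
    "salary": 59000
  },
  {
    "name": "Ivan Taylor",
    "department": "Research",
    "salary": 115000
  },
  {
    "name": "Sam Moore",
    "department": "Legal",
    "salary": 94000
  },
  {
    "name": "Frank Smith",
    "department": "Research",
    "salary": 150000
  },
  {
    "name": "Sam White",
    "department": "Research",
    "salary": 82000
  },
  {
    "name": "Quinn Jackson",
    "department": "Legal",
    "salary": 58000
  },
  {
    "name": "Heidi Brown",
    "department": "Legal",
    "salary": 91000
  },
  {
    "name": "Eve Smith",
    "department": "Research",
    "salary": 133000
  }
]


Group by: department

Groups:
  Legal: 4 people, avg salary = 291000/4 = $72750
  Research: 6 people, avg salary = 681000/6 = $113500

Highest average salary: Research ($113500)

Research ($113500)


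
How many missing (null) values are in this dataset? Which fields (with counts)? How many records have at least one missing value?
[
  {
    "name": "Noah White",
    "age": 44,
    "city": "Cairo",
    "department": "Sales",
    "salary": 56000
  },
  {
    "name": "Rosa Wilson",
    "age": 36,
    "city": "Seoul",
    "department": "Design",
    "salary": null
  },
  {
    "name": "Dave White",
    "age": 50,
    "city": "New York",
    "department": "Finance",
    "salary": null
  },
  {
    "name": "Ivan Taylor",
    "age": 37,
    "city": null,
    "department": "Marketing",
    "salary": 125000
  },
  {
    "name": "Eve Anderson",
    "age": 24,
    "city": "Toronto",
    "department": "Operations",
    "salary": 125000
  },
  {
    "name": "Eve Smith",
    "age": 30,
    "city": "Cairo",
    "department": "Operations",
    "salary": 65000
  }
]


Checking for missing (null) values in 6 records:

  Noah White: complete
  Rosa Wilson: salary
  Dave White: salary
  Ivan Taylor: city
  Eve Anderson: complete
  Eve Smith: complete

Per field:
  name: 0 missing
  age: 0 missing
  city: 1 missing
  department: 0 missing
  salary: 2 missing

Total missing values: 3
Records with any missing: 3

3 missing values (city: 1, salary: 2); 3 incomplete records


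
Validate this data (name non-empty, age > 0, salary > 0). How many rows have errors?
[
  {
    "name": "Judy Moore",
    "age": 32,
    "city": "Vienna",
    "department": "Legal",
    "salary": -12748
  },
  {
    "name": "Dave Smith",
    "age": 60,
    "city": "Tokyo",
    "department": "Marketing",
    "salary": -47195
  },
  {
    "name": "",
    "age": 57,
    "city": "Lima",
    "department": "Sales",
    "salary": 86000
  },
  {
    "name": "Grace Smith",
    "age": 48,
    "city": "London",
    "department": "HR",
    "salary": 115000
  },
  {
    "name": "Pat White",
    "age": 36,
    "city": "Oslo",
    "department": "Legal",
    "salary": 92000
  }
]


Validating 5 records:
Rules: name non-empty, age > 0, salary > 0

  Row 1 (Judy Moore): negative salary: -12748
  Row 2 (Dave Smith): negative salary: -47195
  Row 3 (???): empty name
  Row 4 (Grace Smith): OK
  Row 5 (Pat White): OK

Total errors: 3

3 errors


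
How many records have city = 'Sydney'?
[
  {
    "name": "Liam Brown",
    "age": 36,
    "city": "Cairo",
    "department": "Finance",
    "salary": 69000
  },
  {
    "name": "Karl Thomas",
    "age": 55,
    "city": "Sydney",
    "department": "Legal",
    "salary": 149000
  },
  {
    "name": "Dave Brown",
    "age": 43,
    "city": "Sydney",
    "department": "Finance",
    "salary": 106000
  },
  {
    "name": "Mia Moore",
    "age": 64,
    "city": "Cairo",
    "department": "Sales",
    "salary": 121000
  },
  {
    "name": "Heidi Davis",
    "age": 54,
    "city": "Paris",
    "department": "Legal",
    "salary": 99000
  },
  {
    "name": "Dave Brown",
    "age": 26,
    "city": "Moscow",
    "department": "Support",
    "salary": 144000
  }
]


Data: 6 records
Condition: city = 'Sydney'

Checking each record:
  Liam Brown: Cairo
  Karl Thomas: Sydney MATCH
  Dave Brown: Sydney MATCH
  Mia Moore: Cairo
  Heidi Davis: Paris
  Dave Brown: Moscow

Count: 2

2


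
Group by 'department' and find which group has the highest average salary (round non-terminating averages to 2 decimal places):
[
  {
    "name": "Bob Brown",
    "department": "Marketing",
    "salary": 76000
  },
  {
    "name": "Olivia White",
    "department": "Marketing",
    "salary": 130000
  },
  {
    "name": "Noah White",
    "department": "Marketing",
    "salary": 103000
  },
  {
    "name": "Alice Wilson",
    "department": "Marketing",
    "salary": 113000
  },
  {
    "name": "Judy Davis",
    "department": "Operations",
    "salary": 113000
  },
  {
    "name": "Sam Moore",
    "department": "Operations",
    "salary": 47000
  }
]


Group by: department

Groups:
  Marketing: 4 people, avg salary = 422000/4 = $105500
  Operations: 2 people, avg salary = 160000/2 = $80000

Highest average salary: Marketing ($105500)

Marketing ($105500)


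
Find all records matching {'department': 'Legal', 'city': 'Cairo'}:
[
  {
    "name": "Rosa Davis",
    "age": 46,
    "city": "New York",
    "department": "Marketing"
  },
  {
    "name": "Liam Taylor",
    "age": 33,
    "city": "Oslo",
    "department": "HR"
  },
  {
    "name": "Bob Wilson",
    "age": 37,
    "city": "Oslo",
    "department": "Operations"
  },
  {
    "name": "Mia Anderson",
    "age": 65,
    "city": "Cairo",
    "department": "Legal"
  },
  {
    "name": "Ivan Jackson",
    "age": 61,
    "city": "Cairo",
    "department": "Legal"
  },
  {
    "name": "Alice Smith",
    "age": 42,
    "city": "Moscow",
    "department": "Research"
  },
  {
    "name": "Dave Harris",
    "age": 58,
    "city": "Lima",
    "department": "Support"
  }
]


Search criteria: {'department': 'Legal', 'city': 'Cairo'}

Checking 7 records:
  Rosa Davis: {department: Marketing, city: New York}
  Liam Taylor: {department: HR, city: Oslo}
  Bob Wilson: {department: Operations, city: Oslo}
  Mia Anderson: {department: Legal, city: Cairo} <-- MATCH
  Ivan Jackson: {department: Legal, city: Cairo} <-- MATCH
  Alice Smith: {department: Research, city: Moscow}
  Dave Harris: {department: Support, city: Lima}

Matches: ["Mia Anderson", "Ivan Jackson"]

["Mia Anderson", "Ivan Jackson"]


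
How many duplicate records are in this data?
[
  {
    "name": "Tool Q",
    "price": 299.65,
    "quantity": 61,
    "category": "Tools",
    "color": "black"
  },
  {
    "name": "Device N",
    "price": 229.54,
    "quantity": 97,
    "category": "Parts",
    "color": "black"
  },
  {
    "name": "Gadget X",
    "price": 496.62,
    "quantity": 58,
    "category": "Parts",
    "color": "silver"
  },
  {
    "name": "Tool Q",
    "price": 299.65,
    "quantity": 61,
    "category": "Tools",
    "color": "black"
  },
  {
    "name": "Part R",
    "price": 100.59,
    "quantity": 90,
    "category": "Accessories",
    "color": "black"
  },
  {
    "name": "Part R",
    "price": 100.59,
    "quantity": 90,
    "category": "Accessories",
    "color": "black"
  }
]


Checking 6 records for duplicates:

  Row 1: Tool Q ($299.65, qty 61)
  Row 2: Device N ($229.54, qty 97)
  Row 3: Gadget X ($496.62, qty 58)
  Row 4: Tool Q ($299.65, qty 61) <-- DUPLICATE
  Row 5: Part R ($100.59, qty 90)
  Row 6: Part R ($100.59, qty 90) <-- DUPLICATE

Duplicates found: 2
Unique records: 4

2 duplicates, 4 unique


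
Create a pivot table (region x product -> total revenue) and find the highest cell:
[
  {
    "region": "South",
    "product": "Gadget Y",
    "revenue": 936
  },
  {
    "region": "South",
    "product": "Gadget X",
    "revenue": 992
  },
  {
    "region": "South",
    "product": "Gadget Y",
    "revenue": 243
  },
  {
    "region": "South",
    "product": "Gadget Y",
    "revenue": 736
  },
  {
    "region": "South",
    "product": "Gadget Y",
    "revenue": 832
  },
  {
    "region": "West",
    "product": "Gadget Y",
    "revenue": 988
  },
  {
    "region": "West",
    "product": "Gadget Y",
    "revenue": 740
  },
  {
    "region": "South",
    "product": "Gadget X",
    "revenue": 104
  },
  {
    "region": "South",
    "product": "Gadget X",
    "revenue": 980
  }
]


Pivot: region (rows) x product (columns) -> total revenue

     Gadget X      Gadget Y    
South         2076          2747  
West             0          1728  

Highest: South / Gadget Y = $2747

South / Gadget Y = $2747


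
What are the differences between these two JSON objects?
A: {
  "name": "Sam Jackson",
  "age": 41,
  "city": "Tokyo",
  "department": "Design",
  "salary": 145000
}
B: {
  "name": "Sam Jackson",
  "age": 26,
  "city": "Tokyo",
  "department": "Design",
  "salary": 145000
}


Comparing each field (in key order):
  name: same
  age: DIFFERENT
  city: same
  department: same
  salary: same
Differences:
  age: 41 -> 26

1 field(s) changed

1 change: age
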